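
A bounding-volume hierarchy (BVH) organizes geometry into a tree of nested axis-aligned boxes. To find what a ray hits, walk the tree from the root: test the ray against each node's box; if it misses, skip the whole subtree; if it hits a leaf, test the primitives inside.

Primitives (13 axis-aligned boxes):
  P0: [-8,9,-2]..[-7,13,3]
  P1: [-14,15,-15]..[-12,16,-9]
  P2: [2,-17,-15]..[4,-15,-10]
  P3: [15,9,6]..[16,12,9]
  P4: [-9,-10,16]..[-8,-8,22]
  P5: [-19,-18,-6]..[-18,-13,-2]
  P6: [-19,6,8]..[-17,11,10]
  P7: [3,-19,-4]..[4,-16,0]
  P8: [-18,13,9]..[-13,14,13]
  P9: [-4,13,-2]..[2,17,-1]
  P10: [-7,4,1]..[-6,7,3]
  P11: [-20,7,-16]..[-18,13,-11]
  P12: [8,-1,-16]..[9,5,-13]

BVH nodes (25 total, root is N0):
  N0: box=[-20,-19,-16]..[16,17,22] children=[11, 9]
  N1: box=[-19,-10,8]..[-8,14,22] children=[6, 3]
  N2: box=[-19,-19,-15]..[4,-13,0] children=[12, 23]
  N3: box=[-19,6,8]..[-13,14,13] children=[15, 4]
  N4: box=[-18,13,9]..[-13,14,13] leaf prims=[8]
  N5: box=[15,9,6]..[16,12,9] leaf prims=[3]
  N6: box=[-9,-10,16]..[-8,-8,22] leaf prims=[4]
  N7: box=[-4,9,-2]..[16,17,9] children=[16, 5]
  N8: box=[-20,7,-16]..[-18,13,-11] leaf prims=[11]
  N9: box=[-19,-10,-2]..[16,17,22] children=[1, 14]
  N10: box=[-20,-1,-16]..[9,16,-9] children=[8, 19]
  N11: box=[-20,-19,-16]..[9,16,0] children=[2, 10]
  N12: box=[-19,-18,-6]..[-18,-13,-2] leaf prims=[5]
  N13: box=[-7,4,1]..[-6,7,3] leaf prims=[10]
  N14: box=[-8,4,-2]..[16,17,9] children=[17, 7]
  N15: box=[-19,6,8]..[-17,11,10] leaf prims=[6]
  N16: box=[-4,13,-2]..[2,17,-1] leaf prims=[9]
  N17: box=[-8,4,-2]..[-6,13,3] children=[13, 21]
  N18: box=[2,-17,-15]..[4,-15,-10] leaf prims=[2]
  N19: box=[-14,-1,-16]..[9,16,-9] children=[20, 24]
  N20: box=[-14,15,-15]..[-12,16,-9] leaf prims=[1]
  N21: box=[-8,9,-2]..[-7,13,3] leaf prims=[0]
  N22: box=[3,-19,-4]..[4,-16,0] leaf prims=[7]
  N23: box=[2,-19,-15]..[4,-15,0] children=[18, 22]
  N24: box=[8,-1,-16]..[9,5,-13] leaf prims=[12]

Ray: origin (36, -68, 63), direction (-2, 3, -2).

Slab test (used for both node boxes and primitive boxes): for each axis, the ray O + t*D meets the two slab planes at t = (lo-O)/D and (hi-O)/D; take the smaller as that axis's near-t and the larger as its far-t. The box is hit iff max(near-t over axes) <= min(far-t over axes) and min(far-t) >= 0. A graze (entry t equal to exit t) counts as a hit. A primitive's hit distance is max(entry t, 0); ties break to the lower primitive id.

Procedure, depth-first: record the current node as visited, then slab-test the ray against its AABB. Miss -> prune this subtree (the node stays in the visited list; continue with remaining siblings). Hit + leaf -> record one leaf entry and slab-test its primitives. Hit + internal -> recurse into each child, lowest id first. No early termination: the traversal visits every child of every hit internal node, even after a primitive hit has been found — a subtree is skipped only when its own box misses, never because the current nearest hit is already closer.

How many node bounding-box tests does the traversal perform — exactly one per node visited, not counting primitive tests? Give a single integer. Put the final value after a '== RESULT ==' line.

Trace the traversal:
N0 x:[10,28] y:[49/3,85/3] z:[41/2,79/2] -> hit [41/2,28], descend [9, 11]
  N9 x:[10,55/2] y:[58/3,85/3] z:[41/2,65/2] -> hit [41/2,55/2], descend [1, 14]
    N1 x:[22,55/2] y:[58/3,82/3] z:[41/2,55/2] -> hit [22,82/3], descend [3, 6]
      N3 x:[49/2,55/2] y:[74/3,82/3] z:[25,55/2] -> hit [25,82/3], descend [4, 15]
        N4 x:[49/2,27] y:[27,82/3] z:[25,27] -> hit [27,27] leaf, test {P8@t=27}
        N15 x:[53/2,55/2] y:[74/3,79/3] z:[53/2,55/2] -> miss, prune
      N6 x:[22,45/2] y:[58/3,20] z:[41/2,47/2] -> miss, prune
    N14 x:[10,22] y:[24,85/3] z:[27,65/2] -> miss, prune
  N11 x:[27/2,28] y:[49/3,28] z:[63/2,79/2] -> miss, prune

Visited [0, 9, 1, 3, 4, 15, 6, 14, 11]. Tests: 9 box, 1 leaf. Nearest: P8.

== RESULT ==
9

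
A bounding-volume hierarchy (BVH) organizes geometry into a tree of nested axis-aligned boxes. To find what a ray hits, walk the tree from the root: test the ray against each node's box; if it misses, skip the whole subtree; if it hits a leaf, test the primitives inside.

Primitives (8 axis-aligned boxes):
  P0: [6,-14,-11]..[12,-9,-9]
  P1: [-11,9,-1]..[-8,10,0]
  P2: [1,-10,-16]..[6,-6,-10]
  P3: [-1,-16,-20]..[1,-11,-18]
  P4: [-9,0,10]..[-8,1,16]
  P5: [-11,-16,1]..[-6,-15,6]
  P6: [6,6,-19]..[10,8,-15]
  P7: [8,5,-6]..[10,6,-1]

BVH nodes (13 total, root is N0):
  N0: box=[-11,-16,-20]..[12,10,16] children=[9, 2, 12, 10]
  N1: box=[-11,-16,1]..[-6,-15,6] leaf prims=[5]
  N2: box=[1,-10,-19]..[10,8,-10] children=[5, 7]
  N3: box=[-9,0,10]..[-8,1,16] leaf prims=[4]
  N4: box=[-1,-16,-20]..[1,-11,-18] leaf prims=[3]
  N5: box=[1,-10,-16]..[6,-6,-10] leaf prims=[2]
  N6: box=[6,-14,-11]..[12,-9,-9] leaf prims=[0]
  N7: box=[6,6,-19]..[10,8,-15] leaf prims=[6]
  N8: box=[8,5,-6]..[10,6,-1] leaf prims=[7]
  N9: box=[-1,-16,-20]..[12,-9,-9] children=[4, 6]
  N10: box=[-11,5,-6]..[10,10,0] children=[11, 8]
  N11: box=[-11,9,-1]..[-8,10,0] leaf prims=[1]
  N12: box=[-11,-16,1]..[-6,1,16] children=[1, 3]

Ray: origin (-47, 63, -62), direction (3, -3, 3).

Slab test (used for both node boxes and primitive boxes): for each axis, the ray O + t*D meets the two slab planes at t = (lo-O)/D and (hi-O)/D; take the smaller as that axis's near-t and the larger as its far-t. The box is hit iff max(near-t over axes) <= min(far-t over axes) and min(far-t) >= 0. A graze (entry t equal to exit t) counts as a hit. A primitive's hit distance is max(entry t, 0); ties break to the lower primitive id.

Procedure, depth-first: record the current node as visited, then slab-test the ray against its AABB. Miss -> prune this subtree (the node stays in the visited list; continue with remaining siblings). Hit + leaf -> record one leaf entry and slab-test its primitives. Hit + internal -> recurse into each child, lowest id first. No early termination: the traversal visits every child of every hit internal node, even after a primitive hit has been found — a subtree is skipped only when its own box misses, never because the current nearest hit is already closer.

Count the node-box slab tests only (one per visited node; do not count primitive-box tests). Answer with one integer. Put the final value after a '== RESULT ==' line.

Traverse from the root:
N0 x:[12,59/3] y:[53/3,79/3] z:[14,26] -> hit [53/3,59/3], descend [2, 9, 10, 12]
  N2 x:[16,19] y:[55/3,73/3] z:[43/3,52/3] -> miss, prune
  N9 x:[46/3,59/3] y:[24,79/3] z:[14,53/3] -> miss, prune
  N10 x:[12,19] y:[53/3,58/3] z:[56/3,62/3] -> hit [56/3,19], descend [8, 11]
    N8 x:[55/3,19] y:[19,58/3] z:[56/3,61/3] -> hit [19,19] leaf, test {P7@t=19}
    N11 x:[12,13] y:[53/3,18] z:[61/3,62/3] -> miss, prune
  N12 x:[12,41/3] y:[62/3,79/3] z:[21,26] -> miss, prune

7 AABB tests over nodes [0, 2, 9, 10, 8, 11, 12]; 1 leaf entered; closest P7.

== RESULT ==
7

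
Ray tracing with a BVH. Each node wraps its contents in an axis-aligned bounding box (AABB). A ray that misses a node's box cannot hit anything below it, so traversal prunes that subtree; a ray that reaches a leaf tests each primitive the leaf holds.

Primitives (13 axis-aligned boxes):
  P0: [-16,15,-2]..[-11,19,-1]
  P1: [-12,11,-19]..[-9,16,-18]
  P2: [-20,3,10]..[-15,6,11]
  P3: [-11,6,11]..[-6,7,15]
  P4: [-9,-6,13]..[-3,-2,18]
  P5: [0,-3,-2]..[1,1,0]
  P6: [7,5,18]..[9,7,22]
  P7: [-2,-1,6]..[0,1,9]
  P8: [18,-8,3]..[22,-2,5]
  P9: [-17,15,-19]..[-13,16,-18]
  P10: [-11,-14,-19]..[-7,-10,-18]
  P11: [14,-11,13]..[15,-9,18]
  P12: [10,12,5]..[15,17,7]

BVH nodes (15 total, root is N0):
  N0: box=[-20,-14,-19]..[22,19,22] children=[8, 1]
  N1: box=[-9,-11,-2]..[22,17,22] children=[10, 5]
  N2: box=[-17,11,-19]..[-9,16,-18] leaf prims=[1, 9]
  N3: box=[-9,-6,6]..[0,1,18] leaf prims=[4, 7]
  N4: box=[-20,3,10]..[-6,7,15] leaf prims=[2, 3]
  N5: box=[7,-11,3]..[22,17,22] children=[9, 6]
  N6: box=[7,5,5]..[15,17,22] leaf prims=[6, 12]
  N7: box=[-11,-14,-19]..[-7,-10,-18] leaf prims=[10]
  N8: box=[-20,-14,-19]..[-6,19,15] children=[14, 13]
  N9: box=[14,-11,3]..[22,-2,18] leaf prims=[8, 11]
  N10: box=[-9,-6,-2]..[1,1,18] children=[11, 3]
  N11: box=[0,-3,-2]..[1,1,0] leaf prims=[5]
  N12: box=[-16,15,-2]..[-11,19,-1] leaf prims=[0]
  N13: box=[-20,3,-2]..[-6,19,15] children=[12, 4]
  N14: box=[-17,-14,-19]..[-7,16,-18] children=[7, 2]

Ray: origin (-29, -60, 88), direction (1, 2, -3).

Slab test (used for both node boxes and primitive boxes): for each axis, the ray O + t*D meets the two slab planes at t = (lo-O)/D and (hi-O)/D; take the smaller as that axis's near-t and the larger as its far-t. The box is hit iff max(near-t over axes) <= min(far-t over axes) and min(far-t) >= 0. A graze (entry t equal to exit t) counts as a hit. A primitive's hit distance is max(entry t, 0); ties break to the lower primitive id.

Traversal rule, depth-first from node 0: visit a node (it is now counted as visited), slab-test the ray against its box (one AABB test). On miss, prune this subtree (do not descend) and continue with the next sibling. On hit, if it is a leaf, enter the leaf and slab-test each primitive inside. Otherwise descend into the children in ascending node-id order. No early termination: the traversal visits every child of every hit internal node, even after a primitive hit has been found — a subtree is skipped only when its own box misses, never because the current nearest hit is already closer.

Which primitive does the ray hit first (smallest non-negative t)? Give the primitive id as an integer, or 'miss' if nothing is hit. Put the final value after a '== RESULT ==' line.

Traverse from the root:
N0 x:[9,51] y:[23,79/2] z:[22,107/3] -> hit [23,107/3], descend [1, 8]
  N1 x:[20,51] y:[49/2,77/2] z:[22,30] -> hit [49/2,30], descend [5, 10]
    N5 x:[36,51] y:[49/2,77/2] z:[22,85/3] -> miss, prune
    N10 x:[20,30] y:[27,61/2] z:[70/3,30] -> hit [27,30], descend [3, 11]
      N3 x:[20,29] y:[27,61/2] z:[70/3,82/3] -> hit [27,82/3] leaf, test {P4(miss), P7(miss)}
      N11 x:[29,30] y:[57/2,61/2] z:[88/3,30] -> hit [88/3,30] leaf, test {P5@t=88/3}
  N8 x:[9,23] y:[23,79/2] z:[73/3,107/3] -> miss, prune

Visited [0, 1, 5, 10, 3, 11, 8]. Tests: 7 box, 2 leaf. Nearest: P5.

== RESULT ==
5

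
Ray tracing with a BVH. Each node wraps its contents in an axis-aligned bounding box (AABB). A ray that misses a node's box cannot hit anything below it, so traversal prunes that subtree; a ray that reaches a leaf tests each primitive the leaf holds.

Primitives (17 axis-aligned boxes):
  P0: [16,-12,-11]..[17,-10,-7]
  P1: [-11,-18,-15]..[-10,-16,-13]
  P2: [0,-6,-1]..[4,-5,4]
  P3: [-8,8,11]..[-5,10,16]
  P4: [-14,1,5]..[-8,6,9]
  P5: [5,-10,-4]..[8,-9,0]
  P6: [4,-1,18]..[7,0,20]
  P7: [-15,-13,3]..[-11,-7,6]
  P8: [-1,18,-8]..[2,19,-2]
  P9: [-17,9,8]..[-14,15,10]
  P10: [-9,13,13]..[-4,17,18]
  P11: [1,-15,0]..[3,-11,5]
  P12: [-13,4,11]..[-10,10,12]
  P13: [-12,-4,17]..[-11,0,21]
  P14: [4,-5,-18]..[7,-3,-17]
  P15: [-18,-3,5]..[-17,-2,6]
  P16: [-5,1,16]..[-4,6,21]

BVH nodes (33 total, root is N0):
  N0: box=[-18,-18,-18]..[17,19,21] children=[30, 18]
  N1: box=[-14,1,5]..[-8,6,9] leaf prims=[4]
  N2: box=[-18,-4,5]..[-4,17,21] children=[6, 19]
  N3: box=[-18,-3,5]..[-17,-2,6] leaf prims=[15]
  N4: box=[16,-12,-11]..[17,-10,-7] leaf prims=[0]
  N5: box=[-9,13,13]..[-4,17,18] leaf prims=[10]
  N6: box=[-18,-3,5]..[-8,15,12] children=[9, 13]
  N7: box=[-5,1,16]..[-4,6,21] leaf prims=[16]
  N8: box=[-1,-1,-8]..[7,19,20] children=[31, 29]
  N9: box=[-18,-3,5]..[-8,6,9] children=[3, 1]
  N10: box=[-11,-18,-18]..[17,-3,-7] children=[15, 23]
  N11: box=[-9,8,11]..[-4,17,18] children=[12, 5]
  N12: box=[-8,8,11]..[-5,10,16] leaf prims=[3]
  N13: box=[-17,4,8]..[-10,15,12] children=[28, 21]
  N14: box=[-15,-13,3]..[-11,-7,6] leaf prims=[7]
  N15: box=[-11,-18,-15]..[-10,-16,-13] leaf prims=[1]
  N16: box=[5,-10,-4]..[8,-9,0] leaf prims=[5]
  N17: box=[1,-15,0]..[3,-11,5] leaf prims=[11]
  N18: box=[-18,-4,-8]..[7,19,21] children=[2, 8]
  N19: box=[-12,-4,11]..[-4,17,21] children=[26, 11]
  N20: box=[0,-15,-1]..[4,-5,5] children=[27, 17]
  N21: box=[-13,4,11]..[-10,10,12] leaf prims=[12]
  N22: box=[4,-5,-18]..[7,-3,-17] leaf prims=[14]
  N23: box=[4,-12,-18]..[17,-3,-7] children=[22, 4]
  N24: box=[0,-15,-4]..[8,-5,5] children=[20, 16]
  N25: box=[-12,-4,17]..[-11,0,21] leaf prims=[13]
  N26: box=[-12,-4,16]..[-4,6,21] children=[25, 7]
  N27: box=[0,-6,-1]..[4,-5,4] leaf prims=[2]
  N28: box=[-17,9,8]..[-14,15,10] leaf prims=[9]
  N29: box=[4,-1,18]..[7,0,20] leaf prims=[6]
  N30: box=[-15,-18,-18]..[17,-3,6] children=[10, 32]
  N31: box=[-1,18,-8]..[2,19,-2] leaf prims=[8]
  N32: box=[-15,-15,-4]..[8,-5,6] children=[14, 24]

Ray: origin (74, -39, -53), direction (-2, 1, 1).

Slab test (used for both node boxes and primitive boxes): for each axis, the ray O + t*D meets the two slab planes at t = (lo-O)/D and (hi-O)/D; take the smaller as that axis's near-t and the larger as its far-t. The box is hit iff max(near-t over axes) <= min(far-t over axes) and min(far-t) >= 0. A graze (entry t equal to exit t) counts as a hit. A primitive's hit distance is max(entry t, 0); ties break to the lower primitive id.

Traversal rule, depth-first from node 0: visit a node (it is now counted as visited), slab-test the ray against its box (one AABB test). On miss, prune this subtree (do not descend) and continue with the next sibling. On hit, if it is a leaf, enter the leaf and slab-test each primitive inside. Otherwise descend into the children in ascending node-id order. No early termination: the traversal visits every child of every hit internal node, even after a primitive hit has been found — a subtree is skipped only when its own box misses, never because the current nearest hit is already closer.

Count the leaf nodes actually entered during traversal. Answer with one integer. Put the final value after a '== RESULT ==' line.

Traverse from the root:
N0 x:[57/2,46] y:[21,58] z:[35,74] -> hit [35,46], descend [18, 30]
  N18 x:[67/2,46] y:[35,58] z:[45,74] -> hit [45,46], descend [2, 8]
    N2 x:[39,46] y:[35,56] z:[58,74] -> miss, prune
    N8 x:[67/2,75/2] y:[38,58] z:[45,73] -> miss, prune
  N30 x:[57/2,89/2] y:[21,36] z:[35,59] -> hit [35,36], descend [10, 32]
    N10 x:[57/2,85/2] y:[21,36] z:[35,46] -> hit [35,36], descend [15, 23]
      N15 x:[42,85/2] y:[21,23] z:[38,40] -> miss, prune
      N23 x:[57/2,35] y:[27,36] z:[35,46] -> hit [35,35], descend [4, 22]
        N4 x:[57/2,29] y:[27,29] z:[42,46] -> miss, prune
        N22 x:[67/2,35] y:[34,36] z:[35,36] -> hit [35,35] leaf, test {P14@t=35}
    N32 x:[33,89/2] y:[24,34] z:[49,59] -> miss, prune

Visited [0, 18, 2, 8, 30, 10, 15, 23, 4, 22, 32]. Tests: 11 box, 1 leaf. Nearest: P14.

== RESULT ==
1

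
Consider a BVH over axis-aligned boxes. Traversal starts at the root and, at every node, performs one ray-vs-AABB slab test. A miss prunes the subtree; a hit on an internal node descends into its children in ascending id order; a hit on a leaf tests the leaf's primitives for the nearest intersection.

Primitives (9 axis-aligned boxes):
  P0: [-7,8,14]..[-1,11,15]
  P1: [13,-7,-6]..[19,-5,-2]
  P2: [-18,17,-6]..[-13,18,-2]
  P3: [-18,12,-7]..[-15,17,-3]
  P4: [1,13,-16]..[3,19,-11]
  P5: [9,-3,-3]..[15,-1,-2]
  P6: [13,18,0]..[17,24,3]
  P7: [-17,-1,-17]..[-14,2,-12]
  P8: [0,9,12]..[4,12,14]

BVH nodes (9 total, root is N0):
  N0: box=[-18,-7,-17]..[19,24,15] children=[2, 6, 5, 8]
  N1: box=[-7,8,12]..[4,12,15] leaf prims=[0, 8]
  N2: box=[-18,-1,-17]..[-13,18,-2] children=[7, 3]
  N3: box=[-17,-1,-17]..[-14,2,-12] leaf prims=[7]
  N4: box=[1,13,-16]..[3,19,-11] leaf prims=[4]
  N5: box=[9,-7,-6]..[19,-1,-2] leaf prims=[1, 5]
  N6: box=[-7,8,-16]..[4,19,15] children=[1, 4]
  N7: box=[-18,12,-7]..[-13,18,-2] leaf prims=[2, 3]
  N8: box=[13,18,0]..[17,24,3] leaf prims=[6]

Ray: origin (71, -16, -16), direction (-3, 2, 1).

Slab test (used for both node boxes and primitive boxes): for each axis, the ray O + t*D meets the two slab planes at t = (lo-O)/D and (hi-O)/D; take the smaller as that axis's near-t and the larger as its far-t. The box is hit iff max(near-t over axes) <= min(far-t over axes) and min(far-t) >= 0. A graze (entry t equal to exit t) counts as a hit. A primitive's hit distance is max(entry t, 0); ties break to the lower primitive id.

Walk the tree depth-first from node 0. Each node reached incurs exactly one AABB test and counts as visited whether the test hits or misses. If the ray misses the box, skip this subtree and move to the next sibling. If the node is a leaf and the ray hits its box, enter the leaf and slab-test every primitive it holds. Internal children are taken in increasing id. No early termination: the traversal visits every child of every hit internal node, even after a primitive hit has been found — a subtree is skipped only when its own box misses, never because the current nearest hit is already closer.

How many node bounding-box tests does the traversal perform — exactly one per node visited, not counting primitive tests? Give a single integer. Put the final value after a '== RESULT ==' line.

Trace the traversal:
N0 x:[52/3,89/3] y:[9/2,20] z:[-1,31] -> hit [52/3,20], descend [2, 5, 6, 8]
  N2 x:[28,89/3] y:[15/2,17] z:[-1,14] -> miss, prune
  N5 x:[52/3,62/3] y:[9/2,15/2] z:[10,14] -> miss, prune
  N6 x:[67/3,26] y:[12,35/2] z:[0,31] -> miss, prune
  N8 x:[18,58/3] y:[17,20] z:[16,19] -> hit [18,19] leaf, test {P6@t=18}

Summary -> nodes [0, 2, 5, 6, 8]; box-tests=5; leaf-entries=1; first=P6

== RESULT ==
5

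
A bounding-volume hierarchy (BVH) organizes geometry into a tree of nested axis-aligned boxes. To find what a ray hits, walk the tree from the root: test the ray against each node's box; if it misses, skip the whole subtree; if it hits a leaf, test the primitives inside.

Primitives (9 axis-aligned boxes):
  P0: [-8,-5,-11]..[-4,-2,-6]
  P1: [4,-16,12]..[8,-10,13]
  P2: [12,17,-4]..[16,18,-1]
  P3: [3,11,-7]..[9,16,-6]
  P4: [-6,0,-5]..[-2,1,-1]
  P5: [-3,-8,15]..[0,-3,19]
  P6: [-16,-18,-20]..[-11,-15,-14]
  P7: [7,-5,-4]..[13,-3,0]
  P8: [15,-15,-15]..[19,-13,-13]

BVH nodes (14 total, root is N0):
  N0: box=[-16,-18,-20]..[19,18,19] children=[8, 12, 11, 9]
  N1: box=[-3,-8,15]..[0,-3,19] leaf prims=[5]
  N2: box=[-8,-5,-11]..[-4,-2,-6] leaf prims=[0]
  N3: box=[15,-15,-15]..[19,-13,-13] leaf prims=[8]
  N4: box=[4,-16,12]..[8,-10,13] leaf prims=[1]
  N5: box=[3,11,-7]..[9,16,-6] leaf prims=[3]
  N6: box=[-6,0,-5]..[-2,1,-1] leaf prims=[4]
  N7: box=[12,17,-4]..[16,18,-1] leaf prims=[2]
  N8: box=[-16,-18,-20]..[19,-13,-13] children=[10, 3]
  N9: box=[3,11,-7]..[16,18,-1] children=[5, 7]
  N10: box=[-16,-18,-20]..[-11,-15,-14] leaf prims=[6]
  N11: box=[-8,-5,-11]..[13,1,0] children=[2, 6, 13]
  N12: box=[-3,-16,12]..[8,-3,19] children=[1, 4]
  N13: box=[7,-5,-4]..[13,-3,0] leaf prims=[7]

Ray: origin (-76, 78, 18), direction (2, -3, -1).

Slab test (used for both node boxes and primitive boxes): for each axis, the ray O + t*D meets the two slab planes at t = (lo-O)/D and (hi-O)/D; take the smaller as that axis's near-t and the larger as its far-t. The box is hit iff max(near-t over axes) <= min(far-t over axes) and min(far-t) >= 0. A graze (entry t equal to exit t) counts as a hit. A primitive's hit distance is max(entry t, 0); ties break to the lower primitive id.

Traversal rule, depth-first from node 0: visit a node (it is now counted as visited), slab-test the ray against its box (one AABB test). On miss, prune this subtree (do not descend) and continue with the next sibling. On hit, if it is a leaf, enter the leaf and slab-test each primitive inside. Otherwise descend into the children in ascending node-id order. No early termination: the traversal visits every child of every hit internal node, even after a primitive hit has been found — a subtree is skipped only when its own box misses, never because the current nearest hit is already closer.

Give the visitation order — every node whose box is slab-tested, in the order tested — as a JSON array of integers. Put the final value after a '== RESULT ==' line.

Traverse from the root:
N0 x:[30,95/2] y:[20,32] z:[-1,38] -> hit [30,32], descend [8, 9, 11, 12]
  N8 x:[30,95/2] y:[91/3,32] z:[31,38] -> hit [31,32], descend [3, 10]
    N3 x:[91/2,95/2] y:[91/3,31] z:[31,33] -> miss, prune
    N10 x:[30,65/2] y:[31,32] z:[32,38] -> hit [32,32] leaf, test {P6@t=32}
  N9 x:[79/2,46] y:[20,67/3] z:[19,25] -> miss, prune
  N11 x:[34,89/2] y:[77/3,83/3] z:[18,29] -> miss, prune
  N12 x:[73/2,42] y:[27,94/3] z:[-1,6] -> miss, prune

Visited [0, 8, 3, 10, 9, 11, 12]. Tests: 7 box, 1 leaf. Nearest: P6.

== RESULT ==
[0, 8, 3, 10, 9, 11, 12]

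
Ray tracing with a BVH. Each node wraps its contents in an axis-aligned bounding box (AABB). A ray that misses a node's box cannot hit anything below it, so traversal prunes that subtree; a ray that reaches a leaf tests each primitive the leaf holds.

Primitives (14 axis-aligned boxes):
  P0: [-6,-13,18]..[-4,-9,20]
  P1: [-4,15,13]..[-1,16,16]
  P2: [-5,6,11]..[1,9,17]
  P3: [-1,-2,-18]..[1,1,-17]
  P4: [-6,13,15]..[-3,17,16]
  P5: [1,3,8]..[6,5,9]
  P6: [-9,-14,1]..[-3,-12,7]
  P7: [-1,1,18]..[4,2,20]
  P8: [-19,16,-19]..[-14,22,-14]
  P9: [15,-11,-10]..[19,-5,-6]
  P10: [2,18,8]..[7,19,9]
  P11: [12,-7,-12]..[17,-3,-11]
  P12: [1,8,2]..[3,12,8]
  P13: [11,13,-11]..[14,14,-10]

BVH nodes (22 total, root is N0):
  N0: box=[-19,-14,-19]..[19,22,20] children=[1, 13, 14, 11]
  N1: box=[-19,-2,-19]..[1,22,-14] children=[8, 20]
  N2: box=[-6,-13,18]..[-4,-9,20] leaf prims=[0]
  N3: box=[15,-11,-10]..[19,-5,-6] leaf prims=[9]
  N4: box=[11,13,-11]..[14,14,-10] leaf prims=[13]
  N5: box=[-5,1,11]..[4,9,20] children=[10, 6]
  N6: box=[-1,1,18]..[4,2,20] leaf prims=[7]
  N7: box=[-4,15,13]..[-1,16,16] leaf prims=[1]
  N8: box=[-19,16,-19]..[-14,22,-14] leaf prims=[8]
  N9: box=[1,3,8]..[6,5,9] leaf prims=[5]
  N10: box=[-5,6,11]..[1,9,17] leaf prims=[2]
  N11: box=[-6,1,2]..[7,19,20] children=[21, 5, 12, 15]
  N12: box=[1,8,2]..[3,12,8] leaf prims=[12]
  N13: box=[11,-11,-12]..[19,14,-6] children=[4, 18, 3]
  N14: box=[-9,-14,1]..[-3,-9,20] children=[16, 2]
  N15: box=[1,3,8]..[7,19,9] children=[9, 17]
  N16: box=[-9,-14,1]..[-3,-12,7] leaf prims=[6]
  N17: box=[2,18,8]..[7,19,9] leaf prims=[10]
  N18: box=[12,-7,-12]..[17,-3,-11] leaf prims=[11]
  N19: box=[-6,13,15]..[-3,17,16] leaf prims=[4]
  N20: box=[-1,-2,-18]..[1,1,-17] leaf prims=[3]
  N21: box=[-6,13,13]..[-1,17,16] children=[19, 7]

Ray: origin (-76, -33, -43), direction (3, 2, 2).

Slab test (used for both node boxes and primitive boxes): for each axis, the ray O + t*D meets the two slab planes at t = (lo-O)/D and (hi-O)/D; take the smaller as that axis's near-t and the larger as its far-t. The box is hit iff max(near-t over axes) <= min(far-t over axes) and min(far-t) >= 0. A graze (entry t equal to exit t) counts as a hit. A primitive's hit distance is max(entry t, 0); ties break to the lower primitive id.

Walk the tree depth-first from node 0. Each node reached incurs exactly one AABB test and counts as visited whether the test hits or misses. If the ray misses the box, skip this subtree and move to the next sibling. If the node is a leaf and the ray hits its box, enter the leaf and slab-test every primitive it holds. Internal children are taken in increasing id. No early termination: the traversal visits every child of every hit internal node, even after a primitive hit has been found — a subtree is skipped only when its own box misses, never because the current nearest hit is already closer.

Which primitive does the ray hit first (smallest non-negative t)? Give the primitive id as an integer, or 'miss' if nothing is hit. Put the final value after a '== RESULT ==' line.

Traverse from the root:
N0 x:[19,95/3] y:[19/2,55/2] z:[12,63/2] -> hit [19,55/2], descend [1, 11, 13, 14]
  N1 x:[19,77/3] y:[31/2,55/2] z:[12,29/2] -> miss, prune
  N11 x:[70/3,83/3] y:[17,26] z:[45/2,63/2] -> hit [70/3,26], descend [5, 12, 15, 21]
    N5 x:[71/3,80/3] y:[17,21] z:[27,63/2] -> miss, prune
    N12 x:[77/3,79/3] y:[41/2,45/2] z:[45/2,51/2] -> miss, prune
    N15 x:[77/3,83/3] y:[18,26] z:[51/2,26] -> hit [77/3,26], descend [9, 17]
      N9 x:[77/3,82/3] y:[18,19] z:[51/2,26] -> miss, prune
      N17 x:[26,83/3] y:[51/2,26] z:[51/2,26] -> hit [26,26] leaf, test {P10@t=26}
    N21 x:[70/3,25] y:[23,25] z:[28,59/2] -> miss, prune
  N13 x:[29,95/3] y:[11,47/2] z:[31/2,37/2] -> miss, prune
  N14 x:[67/3,73/3] y:[19/2,12] z:[22,63/2] -> miss, prune

11 AABB tests over nodes [0, 1, 11, 5, 12, 15, 9, 17, 21, 13, 14]; 1 leaf entered; closest P10.

== RESULT ==
10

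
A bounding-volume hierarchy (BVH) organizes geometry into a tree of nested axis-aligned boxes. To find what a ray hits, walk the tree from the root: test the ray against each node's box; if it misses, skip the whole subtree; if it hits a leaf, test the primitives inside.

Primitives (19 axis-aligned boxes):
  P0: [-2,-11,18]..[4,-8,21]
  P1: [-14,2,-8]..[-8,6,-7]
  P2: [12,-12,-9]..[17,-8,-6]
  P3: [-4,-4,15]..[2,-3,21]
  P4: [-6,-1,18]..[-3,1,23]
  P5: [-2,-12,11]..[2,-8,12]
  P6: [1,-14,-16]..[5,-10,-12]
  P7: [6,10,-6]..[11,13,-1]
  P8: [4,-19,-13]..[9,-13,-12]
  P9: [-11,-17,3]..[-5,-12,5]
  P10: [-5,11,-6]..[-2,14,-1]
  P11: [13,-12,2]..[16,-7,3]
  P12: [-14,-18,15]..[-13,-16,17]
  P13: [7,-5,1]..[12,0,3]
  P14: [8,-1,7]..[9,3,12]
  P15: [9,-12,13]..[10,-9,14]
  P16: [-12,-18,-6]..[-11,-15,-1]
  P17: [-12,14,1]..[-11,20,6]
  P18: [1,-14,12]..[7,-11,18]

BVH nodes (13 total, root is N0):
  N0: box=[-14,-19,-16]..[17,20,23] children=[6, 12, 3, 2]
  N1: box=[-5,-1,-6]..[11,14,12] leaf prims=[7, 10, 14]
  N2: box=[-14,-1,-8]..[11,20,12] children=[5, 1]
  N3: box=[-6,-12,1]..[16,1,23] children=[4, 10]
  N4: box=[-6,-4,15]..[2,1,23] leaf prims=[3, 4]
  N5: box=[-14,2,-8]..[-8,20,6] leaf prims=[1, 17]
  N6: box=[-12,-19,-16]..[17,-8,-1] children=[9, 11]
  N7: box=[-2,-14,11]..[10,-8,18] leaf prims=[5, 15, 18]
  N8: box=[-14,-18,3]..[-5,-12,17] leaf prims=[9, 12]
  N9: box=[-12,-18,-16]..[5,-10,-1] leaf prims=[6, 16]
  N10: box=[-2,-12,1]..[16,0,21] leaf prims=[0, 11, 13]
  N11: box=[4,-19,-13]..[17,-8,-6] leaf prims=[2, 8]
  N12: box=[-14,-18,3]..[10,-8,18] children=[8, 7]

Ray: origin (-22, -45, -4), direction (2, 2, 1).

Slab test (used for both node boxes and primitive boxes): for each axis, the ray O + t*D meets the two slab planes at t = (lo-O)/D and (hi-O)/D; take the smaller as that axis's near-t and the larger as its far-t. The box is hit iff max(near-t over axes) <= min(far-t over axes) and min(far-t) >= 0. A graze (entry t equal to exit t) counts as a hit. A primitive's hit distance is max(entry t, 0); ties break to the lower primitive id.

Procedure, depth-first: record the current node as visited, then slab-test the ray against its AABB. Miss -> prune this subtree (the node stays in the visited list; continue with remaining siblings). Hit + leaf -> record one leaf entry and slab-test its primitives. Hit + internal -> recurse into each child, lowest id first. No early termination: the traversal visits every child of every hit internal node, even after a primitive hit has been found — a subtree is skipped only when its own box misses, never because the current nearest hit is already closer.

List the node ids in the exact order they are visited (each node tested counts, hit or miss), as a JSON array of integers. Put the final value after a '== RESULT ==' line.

Walk:
N0 x:[4,39/2] y:[13,65/2] z:[-12,27] -> hit [13,39/2], descend [2, 3, 6, 12]
  N2 x:[4,33/2] y:[22,65/2] z:[-4,16] -> miss, prune
  N3 x:[8,19] y:[33/2,23] z:[5,27] -> hit [33/2,19], descend [4, 10]
    N4 x:[8,12] y:[41/2,23] z:[19,27] -> miss, prune
    N10 x:[10,19] y:[33/2,45/2] z:[5,25] -> hit [33/2,19] leaf, test {P0(miss), P11(miss), P13(miss)}
  N6 x:[5,39/2] y:[13,37/2] z:[-12,3] -> miss, prune
  N12 x:[4,16] y:[27/2,37/2] z:[7,22] -> hit [27/2,16], descend [7, 8]
    N7 x:[10,16] y:[31/2,37/2] z:[15,22] -> hit [31/2,16] leaf, test {P5(miss), P15(miss), P18(miss)}
    N8 x:[4,17/2] y:[27/2,33/2] z:[7,21] -> miss, prune

9 AABB tests over nodes [0, 2, 3, 4, 10, 6, 12, 7, 8]; 2 leaves entered; closest miss.

== RESULT ==
[0, 2, 3, 4, 10, 6, 12, 7, 8]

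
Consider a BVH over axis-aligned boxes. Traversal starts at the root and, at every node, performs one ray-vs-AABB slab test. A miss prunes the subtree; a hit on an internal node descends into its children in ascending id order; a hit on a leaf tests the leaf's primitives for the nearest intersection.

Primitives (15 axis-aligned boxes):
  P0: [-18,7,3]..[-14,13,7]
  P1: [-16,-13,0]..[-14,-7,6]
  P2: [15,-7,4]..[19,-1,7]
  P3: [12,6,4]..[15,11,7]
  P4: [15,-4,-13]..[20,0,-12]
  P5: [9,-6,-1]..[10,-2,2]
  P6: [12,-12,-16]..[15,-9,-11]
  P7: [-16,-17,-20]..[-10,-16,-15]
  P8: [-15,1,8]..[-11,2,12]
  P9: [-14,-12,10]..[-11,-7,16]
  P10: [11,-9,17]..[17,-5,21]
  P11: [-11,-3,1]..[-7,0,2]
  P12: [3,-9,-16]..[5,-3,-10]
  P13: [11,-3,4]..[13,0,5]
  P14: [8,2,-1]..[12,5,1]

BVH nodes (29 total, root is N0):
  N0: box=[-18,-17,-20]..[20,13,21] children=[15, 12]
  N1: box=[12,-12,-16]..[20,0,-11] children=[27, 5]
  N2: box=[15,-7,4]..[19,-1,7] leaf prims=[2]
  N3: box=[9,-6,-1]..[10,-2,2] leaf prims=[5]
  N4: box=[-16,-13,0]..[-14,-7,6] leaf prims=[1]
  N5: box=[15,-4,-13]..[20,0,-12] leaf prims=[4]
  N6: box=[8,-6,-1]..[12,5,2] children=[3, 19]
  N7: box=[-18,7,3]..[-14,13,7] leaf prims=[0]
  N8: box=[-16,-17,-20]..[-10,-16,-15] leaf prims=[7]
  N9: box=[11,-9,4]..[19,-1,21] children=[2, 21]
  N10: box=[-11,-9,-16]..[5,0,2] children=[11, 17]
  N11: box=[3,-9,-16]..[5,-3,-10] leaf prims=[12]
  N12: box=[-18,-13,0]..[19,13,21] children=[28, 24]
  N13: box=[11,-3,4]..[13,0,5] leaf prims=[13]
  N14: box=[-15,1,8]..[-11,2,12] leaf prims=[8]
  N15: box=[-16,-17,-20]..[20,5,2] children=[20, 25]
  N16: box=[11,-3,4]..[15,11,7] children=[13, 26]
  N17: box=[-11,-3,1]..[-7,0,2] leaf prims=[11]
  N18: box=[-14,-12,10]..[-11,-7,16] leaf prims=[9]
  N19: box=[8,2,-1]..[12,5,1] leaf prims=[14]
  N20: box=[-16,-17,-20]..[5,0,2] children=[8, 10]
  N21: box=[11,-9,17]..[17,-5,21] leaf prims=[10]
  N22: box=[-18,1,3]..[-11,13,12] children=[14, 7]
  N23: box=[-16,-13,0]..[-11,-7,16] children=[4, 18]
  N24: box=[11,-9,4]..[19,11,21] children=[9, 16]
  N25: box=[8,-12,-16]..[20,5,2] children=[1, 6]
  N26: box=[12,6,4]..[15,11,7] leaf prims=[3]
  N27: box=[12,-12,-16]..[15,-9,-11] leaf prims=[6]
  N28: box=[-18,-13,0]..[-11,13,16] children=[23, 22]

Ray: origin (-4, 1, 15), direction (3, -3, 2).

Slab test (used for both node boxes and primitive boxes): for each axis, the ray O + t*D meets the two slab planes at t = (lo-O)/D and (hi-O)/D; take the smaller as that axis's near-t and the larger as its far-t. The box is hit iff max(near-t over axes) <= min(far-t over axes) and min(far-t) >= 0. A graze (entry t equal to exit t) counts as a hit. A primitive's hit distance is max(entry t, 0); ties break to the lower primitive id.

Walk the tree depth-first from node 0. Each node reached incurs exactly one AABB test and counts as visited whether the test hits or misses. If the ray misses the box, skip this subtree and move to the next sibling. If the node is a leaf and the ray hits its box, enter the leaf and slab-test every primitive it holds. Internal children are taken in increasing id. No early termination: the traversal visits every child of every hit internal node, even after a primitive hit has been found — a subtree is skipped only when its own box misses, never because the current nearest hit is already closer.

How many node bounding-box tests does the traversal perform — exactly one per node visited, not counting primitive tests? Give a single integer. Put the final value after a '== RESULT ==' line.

Trace the traversal:
N0 x:[-14/3,8] y:[-4,6] z:[-35/2,3] -> hit [-4,3], descend [12, 15]
  N12 x:[-14/3,23/3] y:[-4,14/3] z:[-15/2,3] -> hit [-4,3], descend [24, 28]
    N24 x:[5,23/3] y:[-10/3,10/3] z:[-11/2,3] -> miss, prune
    N28 x:[-14/3,-7/3] y:[-4,14/3] z:[-15/2,1/2] -> miss, prune
  N15 x:[-4,8] y:[-4/3,6] z:[-35/2,-13/2] -> miss, prune

5 AABB tests over nodes [0, 12, 24, 28, 15]; 0 leaves entered; closest miss.

== RESULT ==
5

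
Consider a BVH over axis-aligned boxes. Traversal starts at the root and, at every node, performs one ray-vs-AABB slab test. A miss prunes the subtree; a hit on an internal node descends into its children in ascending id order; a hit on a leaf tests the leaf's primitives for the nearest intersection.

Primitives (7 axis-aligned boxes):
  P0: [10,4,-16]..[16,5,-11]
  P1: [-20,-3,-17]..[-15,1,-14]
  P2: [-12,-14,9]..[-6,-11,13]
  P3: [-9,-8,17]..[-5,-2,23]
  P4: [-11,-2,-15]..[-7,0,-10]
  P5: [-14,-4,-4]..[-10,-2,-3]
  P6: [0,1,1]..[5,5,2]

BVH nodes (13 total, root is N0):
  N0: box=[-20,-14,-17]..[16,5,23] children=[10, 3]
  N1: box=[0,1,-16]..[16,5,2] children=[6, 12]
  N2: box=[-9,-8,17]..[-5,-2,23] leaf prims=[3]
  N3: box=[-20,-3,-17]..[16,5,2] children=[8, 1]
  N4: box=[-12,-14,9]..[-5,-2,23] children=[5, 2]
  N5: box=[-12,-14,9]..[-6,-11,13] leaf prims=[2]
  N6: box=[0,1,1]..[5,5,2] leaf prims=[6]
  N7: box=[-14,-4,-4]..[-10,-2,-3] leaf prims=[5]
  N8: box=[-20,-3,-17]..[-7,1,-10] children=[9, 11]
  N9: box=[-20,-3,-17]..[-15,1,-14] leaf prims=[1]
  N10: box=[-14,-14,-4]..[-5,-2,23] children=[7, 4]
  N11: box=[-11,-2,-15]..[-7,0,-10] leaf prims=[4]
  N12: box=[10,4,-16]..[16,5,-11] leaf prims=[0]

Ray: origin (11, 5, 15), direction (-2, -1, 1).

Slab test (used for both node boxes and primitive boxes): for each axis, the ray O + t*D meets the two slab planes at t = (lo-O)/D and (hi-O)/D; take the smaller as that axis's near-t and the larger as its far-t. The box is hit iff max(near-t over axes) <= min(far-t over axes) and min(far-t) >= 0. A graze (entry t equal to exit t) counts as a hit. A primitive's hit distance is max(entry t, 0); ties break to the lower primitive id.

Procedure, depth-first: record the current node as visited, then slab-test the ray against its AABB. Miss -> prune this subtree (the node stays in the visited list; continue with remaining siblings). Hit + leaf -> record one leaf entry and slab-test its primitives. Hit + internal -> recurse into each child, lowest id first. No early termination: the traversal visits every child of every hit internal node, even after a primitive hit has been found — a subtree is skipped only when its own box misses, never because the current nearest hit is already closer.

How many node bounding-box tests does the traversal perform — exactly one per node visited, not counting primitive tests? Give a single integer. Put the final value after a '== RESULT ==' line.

Traverse from the root:
N0 x:[-5/2,31/2] y:[0,19] z:[-32,8] -> hit [0,8], descend [3, 10]
  N3 x:[-5/2,31/2] y:[0,8] z:[-32,-13] -> miss, prune
  N10 x:[8,25/2] y:[7,19] z:[-19,8] -> hit [8,8], descend [4, 7]
    N4 x:[8,23/2] y:[7,19] z:[-6,8] -> hit [8,8], descend [2, 5]
      N2 x:[8,10] y:[7,13] z:[2,8] -> hit [8,8] leaf, test {P3@t=8}
      N5 x:[17/2,23/2] y:[16,19] z:[-6,-2] -> miss, prune
    N7 x:[21/2,25/2] y:[7,9] z:[-19,-18] -> miss, prune

Summary -> nodes [0, 3, 10, 4, 2, 5, 7]; box-tests=7; leaf-entries=1; first=P3

== RESULT ==
7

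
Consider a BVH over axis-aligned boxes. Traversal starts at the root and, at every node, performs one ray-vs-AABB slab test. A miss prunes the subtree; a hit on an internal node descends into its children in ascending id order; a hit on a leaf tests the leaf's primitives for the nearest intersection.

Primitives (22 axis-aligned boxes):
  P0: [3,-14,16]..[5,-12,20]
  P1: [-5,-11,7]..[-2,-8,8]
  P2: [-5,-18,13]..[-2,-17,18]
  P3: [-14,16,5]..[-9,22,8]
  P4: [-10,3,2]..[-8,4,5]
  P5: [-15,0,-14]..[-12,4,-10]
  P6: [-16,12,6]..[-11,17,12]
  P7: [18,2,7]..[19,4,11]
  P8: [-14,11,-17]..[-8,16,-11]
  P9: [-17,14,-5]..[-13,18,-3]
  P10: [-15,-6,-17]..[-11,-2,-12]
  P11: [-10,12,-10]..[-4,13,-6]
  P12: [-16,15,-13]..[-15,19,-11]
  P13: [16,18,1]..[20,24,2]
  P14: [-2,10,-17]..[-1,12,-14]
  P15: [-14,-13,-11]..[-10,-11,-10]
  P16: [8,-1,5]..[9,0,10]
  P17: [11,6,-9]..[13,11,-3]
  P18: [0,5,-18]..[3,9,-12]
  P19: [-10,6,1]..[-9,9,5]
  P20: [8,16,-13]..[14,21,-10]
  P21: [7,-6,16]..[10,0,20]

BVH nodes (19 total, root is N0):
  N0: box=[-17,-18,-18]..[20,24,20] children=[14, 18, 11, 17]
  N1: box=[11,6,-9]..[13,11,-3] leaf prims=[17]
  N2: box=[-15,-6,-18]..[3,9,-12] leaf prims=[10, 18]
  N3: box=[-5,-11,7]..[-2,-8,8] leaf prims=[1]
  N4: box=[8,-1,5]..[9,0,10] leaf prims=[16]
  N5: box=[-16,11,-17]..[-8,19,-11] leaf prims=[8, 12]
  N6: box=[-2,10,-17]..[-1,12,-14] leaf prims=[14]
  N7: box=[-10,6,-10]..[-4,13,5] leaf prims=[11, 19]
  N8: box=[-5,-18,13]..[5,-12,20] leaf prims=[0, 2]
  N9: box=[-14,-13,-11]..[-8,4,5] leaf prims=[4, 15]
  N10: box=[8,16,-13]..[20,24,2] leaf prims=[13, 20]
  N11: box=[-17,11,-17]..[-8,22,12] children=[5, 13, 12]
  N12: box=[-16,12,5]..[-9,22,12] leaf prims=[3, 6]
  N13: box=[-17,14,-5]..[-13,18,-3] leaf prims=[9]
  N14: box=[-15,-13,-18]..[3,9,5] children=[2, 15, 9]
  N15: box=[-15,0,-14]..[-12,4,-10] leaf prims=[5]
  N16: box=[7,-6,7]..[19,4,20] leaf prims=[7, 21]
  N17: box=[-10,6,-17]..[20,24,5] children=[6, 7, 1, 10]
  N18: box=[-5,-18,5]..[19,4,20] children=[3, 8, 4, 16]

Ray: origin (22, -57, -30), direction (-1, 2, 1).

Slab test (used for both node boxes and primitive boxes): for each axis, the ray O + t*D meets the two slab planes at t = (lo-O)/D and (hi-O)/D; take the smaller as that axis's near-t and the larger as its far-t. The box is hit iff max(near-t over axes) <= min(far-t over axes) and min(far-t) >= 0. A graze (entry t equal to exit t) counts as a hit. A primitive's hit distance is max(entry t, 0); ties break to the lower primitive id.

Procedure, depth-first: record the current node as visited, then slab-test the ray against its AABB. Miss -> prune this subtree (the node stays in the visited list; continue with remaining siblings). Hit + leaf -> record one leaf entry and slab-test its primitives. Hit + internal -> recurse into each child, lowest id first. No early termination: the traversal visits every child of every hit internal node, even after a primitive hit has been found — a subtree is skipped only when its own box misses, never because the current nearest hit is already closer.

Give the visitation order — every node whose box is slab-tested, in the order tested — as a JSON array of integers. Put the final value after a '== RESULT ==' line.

Traverse from the root:
N0 x:[2,39] y:[39/2,81/2] z:[12,50] -> hit [39/2,39], descend [11, 14, 17, 18]
  N11 x:[30,39] y:[34,79/2] z:[13,42] -> hit [34,39], descend [5, 12, 13]
    N5 x:[30,38] y:[34,38] z:[13,19] -> miss, prune
    N12 x:[31,38] y:[69/2,79/2] z:[35,42] -> hit [35,38] leaf, test {P3(miss), P6@t=36}
    N13 x:[35,39] y:[71/2,75/2] z:[25,27] -> miss, prune
  N14 x:[19,37] y:[22,33] z:[12,35] -> hit [22,33], descend [2, 9, 15]
    N2 x:[19,37] y:[51/2,33] z:[12,18] -> miss, prune
    N9 x:[30,36] y:[22,61/2] z:[19,35] -> hit [30,61/2] leaf, test {P4(miss), P15(miss)}
    N15 x:[34,37] y:[57/2,61/2] z:[16,20] -> miss, prune
  N17 x:[2,32] y:[63/2,81/2] z:[13,35] -> hit [63/2,32], descend [1, 6, 7, 10]
    N1 x:[9,11] y:[63/2,34] z:[21,27] -> miss, prune
    N6 x:[23,24] y:[67/2,69/2] z:[13,16] -> miss, prune
    N7 x:[26,32] y:[63/2,35] z:[20,35] -> hit [63/2,32] leaf, test {P11(miss), P19@t=63/2}
    N10 x:[2,14] y:[73/2,81/2] z:[17,32] -> miss, prune
  N18 x:[3,27] y:[39/2,61/2] z:[35,50] -> miss, prune

order=[0, 11, 5, 12, 13, 14, 2, 9, 15, 17, 1, 6, 7, 10, 18]  |boxes|=15  |leaves|=3  hit=P19

== RESULT ==
[0, 11, 5, 12, 13, 14, 2, 9, 15, 17, 1, 6, 7, 10, 18]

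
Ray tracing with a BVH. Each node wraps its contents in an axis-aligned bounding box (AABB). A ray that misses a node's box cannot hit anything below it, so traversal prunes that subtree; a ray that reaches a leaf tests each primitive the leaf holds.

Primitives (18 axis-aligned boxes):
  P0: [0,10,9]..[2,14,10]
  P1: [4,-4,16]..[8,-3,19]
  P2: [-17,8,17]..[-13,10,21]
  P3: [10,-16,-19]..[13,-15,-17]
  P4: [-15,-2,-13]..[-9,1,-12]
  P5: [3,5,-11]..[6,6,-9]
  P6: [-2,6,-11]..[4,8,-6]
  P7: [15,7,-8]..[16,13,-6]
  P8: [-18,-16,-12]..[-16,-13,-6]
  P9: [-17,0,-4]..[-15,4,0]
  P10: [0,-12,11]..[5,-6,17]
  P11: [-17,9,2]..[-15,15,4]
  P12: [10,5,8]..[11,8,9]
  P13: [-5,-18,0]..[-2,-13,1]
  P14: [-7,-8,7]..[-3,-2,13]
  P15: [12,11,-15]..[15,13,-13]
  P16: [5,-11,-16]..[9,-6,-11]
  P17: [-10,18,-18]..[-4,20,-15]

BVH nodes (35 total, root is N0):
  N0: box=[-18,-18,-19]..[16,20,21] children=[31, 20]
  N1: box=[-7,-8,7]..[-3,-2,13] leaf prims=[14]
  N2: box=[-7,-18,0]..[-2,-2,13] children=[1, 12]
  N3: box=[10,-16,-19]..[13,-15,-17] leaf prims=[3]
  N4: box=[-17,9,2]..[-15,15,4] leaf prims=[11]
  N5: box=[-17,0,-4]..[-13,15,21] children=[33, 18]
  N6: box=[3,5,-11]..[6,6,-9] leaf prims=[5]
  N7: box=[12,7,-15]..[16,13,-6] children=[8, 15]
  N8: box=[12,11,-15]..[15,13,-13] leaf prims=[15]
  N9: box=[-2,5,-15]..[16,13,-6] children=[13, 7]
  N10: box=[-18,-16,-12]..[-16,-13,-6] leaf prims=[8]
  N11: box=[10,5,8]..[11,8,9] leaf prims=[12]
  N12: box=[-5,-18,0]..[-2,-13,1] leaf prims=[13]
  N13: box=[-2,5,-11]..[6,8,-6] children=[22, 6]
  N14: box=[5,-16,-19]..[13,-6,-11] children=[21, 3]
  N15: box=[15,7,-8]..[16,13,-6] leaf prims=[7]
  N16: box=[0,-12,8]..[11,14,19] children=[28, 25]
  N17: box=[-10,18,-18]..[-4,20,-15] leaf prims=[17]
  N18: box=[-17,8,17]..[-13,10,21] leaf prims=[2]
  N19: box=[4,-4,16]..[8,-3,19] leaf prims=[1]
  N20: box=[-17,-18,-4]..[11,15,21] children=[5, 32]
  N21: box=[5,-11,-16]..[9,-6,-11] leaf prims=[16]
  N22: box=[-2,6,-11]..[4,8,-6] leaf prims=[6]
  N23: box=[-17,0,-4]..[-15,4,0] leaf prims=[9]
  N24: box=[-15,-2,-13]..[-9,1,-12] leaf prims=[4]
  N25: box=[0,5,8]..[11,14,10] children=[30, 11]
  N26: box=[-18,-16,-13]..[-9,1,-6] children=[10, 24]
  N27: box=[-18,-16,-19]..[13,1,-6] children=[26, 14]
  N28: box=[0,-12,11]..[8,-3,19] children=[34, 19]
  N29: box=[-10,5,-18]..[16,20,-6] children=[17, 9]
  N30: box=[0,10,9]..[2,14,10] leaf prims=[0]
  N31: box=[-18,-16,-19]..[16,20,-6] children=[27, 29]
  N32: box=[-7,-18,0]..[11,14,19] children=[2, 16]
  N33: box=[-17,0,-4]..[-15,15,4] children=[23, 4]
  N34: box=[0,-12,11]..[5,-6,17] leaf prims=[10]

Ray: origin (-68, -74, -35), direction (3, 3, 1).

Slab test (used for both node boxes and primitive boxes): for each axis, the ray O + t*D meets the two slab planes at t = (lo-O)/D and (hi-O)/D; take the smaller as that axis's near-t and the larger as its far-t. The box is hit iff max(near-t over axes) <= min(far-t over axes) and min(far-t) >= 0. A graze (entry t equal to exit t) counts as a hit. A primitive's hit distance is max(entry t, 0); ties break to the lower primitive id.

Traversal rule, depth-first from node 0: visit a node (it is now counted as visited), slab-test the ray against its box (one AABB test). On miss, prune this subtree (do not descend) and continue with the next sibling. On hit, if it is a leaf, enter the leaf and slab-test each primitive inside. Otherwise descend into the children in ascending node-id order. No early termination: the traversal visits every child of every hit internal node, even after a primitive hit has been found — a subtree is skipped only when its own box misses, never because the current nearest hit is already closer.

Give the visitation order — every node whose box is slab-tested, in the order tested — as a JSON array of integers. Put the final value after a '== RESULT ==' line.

Traverse from the root:
N0 x:[50/3,28] y:[56/3,94/3] z:[16,56] -> hit [56/3,28], descend [20, 31]
  N20 x:[17,79/3] y:[56/3,89/3] z:[31,56] -> miss, prune
  N31 x:[50/3,28] y:[58/3,94/3] z:[16,29] -> hit [58/3,28], descend [27, 29]
    N27 x:[50/3,27] y:[58/3,25] z:[16,29] -> hit [58/3,25], descend [14, 26]
      N14 x:[73/3,27] y:[58/3,68/3] z:[16,24] -> miss, prune
      N26 x:[50/3,59/3] y:[58/3,25] z:[22,29] -> miss, prune
    N29 x:[58/3,28] y:[79/3,94/3] z:[17,29] -> hit [79/3,28], descend [9, 17]
      N9 x:[22,28] y:[79/3,29] z:[20,29] -> hit [79/3,28], descend [7, 13]
        N7 x:[80/3,28] y:[27,29] z:[20,29] -> hit [27,28], descend [8, 15]
          N8 x:[80/3,83/3] y:[85/3,29] z:[20,22] -> miss, prune
          N15 x:[83/3,28] y:[27,29] z:[27,29] -> hit [83/3,28] leaf, test {P7@t=83/3}
        N13 x:[22,74/3] y:[79/3,82/3] z:[24,29] -> miss, prune
      N17 x:[58/3,64/3] y:[92/3,94/3] z:[17,20] -> miss, prune

13 AABB tests over nodes [0, 20, 31, 27, 14, 26, 29, 9, 7, 8, 15, 13, 17]; 1 leaf entered; closest P7.

== RESULT ==
[0, 20, 31, 27, 14, 26, 29, 9, 7, 8, 15, 13, 17]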